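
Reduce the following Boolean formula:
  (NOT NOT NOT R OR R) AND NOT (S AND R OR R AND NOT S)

NOT R

(NOT NOT NOT R OR R) AND NOT (S AND R OR R AND NOT S)
= (NOT R OR R) AND NOT (S AND R OR R AND NOT S)   [double negation]
= NOT (S AND R OR R AND NOT S)   [complement / identity]
= NOT R   [distribution]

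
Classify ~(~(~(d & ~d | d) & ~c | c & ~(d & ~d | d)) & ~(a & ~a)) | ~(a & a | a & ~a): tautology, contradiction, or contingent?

~(~(~(d & ~d | d) & ~c | c & ~(d & ~d | d)) & ~(a & ~a)) | ~(a & a | a & ~a)
= ~(d & ~d | d) & ~c | c & ~(d & ~d | d) | a & ~a | ~(a & a | a & ~a)   [De Morgan]
= ~(d & ~d | d) | a & ~a | ~(a & a | a & ~a)   [distribution]
= ~d | a & ~a | ~(a & a | a & ~a)   [complement / identity]
= ~d | a & ~a | ~a   [distribution]
= ~d | ~a   [complement / identity]
This depends on a, d, so it is not a constant.

contingent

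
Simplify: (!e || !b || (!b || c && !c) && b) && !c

(!e || !b) && !c

(!e || !b || (!b || c && !c) && b) && !c
= (!e || !b || !b && b) && !c   (complement / identity)
= (!e || !b) && !c   (complement / identity)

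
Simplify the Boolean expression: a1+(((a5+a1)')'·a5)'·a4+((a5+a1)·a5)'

a1+(((a5+a1)')'·a5)'·a4+((a5+a1)·a5)'
= a1+((a5+a1)·a5)'·a4+((a5+a1)·a5)'
= a1+((a5+a1)·a5)'
= a1+a5'

a1+a5'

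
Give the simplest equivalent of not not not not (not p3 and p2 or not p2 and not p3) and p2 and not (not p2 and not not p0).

not p3 and p2

not not not not (not p3 and p2 or not p2 and not p3) and p2 and not (not p2 and not not p0)
= not not not not (not p3 and p2 or not p2 and not p3) and p2 and (p2 or not p0)   (De Morgan)
= not not (not p3 and p2 or not p2 and not p3) and p2 and (p2 or not p0)   (double negation)
= not not not p3 and p2 and (p2 or not p0)   (distribution)
= not p3 and p2 and (p2 or not p0)   (double negation)
= not p3 and p2   (absorption)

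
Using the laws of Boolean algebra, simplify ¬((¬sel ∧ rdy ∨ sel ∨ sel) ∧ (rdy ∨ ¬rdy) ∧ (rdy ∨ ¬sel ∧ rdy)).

¬((¬sel ∧ rdy ∨ sel ∨ sel) ∧ (rdy ∨ ¬rdy) ∧ (rdy ∨ ¬sel ∧ rdy))
= ¬((¬sel ∧ rdy ∨ sel ∨ sel) ∧ (rdy ∨ ¬sel ∧ rdy))   — complement / identity
= ¬((¬sel ∧ rdy ∨ sel) ∧ (rdy ∨ ¬sel ∧ rdy))   — idempotence
= ¬(sel ∧ rdy ∨ ¬sel ∧ rdy)   — distribution
= ¬rdy   — distribution

¬rdy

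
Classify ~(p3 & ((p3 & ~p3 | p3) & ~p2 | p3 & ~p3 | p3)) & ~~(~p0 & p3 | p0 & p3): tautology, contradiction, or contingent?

~(p3 & ((p3 & ~p3 | p3) & ~p2 | p3 & ~p3 | p3)) & ~~(~p0 & p3 | p0 & p3)
= ~(p3 & (p3 & ~p3 | p3)) & ~~(~p0 & p3 | p0 & p3)   (absorption)
= ~(p3 & (p3 & ~p3 | p3)) & (~p0 & p3 | p0 & p3)   (double negation)
= ~(p3 & p3) & (~p0 & p3 | p0 & p3)   (complement / identity)
= ~(p3 & p3) & p3   (distribution)
= ~p3 & p3   (idempotence)
= 0   (complement)

contradiction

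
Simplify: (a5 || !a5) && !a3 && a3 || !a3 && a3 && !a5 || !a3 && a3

(a5 || !a5) && !a3 && a3 || !a3 && a3 && !a5 || !a3 && a3
= !a3 && a3 || !a3 && a3 && !a5 || !a3 && a3   — complement / identity
= !a3 && a3 || !a3 && a3   — absorption
= !a3 && a3   — complement / identity
= false   — complement

false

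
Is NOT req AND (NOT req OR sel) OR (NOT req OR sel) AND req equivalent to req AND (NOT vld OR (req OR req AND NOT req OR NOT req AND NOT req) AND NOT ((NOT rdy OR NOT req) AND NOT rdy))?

No

E1: NOT req AND (NOT req OR sel) OR (NOT req OR sel) AND req
    = NOT req OR sel   (distribution)
E2: req AND (NOT vld OR (req OR req AND NOT req OR NOT req AND NOT req) AND NOT ((NOT rdy OR NOT req) AND NOT rdy))
    = req AND (NOT vld OR (req OR req AND NOT req OR NOT req AND NOT req) AND NOT NOT rdy)   (absorption)
    = req AND (NOT vld OR (req OR NOT req) AND NOT NOT rdy)   (distribution)
    = req AND (NOT vld OR NOT NOT rdy)   (complement / identity)
    = req AND (NOT vld OR rdy)   (double negation)
These differ: at rdy=0, req=0, sel=0, vld=0, E1 = 1 but E2 = 0.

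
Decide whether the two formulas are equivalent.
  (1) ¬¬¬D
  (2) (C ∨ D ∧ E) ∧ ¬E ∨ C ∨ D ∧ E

No

E1: ¬¬¬D
    = ¬D   — double negation
E2: (C ∨ D ∧ E) ∧ ¬E ∨ C ∨ D ∧ E
    = C ∨ D ∧ E   — absorption
These differ: at C=0, D=0, E=1, E1 = 1 but E2 = 0.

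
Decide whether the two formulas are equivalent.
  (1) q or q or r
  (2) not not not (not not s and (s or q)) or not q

E1: q or q or r
    = q or r
E2: not not not (not not s and (s or q)) or not q
    = not (not not s and (s or q)) or not q
    = not (s and (s or q)) or not q
    = not s or not q
These differ: at q=1, r=0, s=1, E1 = 1 but E2 = 0.

No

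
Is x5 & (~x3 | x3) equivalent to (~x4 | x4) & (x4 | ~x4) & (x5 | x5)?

E1: x5 & (~x3 | x3)
    = x5   — complement / identity
E2: (~x4 | x4) & (x4 | ~x4) & (x5 | x5)
    = (~x4 | x4) & (x5 | x5)   — complement / identity
    = x5 | x5   — complement / identity
    = x5   — idempotence
Both reduce to x5, so they are equivalent.

Yes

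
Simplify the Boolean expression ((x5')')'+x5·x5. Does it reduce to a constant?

((x5')')'+x5·x5
= x5'+x5·x5
= x5'+x5
= 1

1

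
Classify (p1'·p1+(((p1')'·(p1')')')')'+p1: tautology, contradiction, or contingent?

tautology

(p1'·p1+(((p1')'·(p1')')')')'+p1
= (p1'·p1+(p1'+p1')')'+p1   [De Morgan]
= (p1'·p1+p1·p1)'+p1   [De Morgan]
= p1'+p1   [distribution]
= 1   [complement]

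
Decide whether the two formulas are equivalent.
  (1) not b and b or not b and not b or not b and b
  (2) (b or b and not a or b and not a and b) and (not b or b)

No

E1: not b and b or not b and not b or not b and b
    = not b and b or not b and not b   (complement / identity)
    = not b   (distribution)
E2: (b or b and not a or b and not a and b) and (not b or b)
    = (b or b and not a) and (not b or b)   (absorption)
    = b or b and not a   (complement / identity)
    = b   (absorption)
These differ: at a=0, b=0, E1 = 1 but E2 = 0.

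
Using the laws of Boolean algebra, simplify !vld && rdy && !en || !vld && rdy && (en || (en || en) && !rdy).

!vld && rdy && !en || !vld && rdy && (en || (en || en) && !rdy)
= !vld && rdy && !en || !vld && rdy && (en || en && !rdy)   (idempotence)
= !vld && rdy && !en || !vld && rdy && en   (absorption)
= !vld && rdy   (distribution)

!vld && rdy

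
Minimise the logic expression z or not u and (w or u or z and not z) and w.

z or not u and w

z or not u and (w or u or z and not z) and w
= z or not u and (w or u) and w   [complement / identity]
= z or not u and w   [absorption]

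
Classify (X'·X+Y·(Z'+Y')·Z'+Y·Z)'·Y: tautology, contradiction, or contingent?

contradiction

(X'·X+Y·(Z'+Y')·Z'+Y·Z)'·Y
= (X'·X+Y·Z'+Y·Z)'·Y   (absorption)
= (Y·Z'+Y·Z)'·Y   (complement / identity)
= Y'·Y   (distribution)
= 0   (complement)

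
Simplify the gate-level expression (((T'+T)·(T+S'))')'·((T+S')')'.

(((T'+T)·(T+S'))')'·((T+S')')'
= ((T+S')')'·((T+S')')'   (complement / identity)
= ((T+S')')'   (idempotence)
= T+S'   (double negation)

T+S'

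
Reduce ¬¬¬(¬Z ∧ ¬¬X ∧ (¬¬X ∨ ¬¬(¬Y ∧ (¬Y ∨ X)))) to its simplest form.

Z ∨ ¬X

¬¬¬(¬Z ∧ ¬¬X ∧ (¬¬X ∨ ¬¬(¬Y ∧ (¬Y ∨ X))))
= ¬¬¬(¬Z ∧ ¬¬X ∧ (¬¬X ∨ ¬Y ∧ (¬Y ∨ X)))   [double negation]
= ¬¬¬(¬Z ∧ ¬¬X ∧ (¬¬X ∨ ¬Y))   [absorption]
= ¬(¬Z ∧ ¬¬X ∧ (¬¬X ∨ ¬Y))   [double negation]
= ¬(¬Z ∧ ¬¬X)   [absorption]
= Z ∨ ¬X   [De Morgan]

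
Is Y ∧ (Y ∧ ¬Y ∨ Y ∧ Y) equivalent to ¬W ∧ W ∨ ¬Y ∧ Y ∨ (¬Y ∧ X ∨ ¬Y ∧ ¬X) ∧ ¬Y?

No

E1: Y ∧ (Y ∧ ¬Y ∨ Y ∧ Y)
    = Y ∧ Y   (distribution)
    = Y   (idempotence)
E2: ¬W ∧ W ∨ ¬Y ∧ Y ∨ (¬Y ∧ X ∨ ¬Y ∧ ¬X) ∧ ¬Y
    = ¬Y ∧ Y ∨ (¬Y ∧ X ∨ ¬Y ∧ ¬X) ∧ ¬Y   (complement / identity)
    = ¬Y ∧ Y ∨ ¬Y ∧ ¬Y   (distribution)
    = ¬Y   (distribution)
These differ: at W=0, X=0, Y=1, E1 = 1 but E2 = 0.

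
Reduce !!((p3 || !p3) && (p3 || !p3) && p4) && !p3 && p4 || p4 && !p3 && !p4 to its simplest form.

!!((p3 || !p3) && (p3 || !p3) && p4) && !p3 && p4 || p4 && !p3 && !p4
= !!((p3 || !p3) && p4) && !p3 && p4 || p4 && !p3 && !p4   [idempotence]
= (p3 || !p3) && p4 && !p3 && p4 || p4 && !p3 && !p4   [double negation]
= p4 && !p3 && p4 || p4 && !p3 && !p4   [complement / identity]
= p4 && !p3   [distribution]

p4 && !p3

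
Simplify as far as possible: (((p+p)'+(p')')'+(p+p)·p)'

p'

(((p+p)'+(p')')'+(p+p)·p)'
= ((p+p)·p'+(p+p)·p)'   [De Morgan]
= (p+p)'   [distribution]
= p'   [idempotence]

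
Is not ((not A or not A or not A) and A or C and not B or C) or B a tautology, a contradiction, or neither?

not ((not A or not A or not A) and A or C and not B or C) or B
= not ((not A or not A or not A) and A or C) or B   (absorption)
= not ((not A or not A) and A or C) or B   (idempotence)
= not (not A and A or C) or B   (idempotence)
= not C or B   (complement / identity)
This depends on B, C, so it is not a constant.

neither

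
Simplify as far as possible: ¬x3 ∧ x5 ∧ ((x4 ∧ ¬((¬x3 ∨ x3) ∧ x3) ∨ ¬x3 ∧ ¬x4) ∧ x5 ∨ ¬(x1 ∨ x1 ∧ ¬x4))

¬x3 ∧ x5 ∧ ((x4 ∧ ¬((¬x3 ∨ x3) ∧ x3) ∨ ¬x3 ∧ ¬x4) ∧ x5 ∨ ¬(x1 ∨ x1 ∧ ¬x4))
= ¬x3 ∧ x5 ∧ ((x4 ∧ ¬x3 ∨ ¬x3 ∧ ¬x4) ∧ x5 ∨ ¬(x1 ∨ x1 ∧ ¬x4))   — complement / identity
= ¬x3 ∧ x5 ∧ ((x4 ∧ ¬x3 ∨ ¬x3 ∧ ¬x4) ∧ x5 ∨ ¬x1)   — absorption
= ¬x3 ∧ x5 ∧ (¬x3 ∧ x5 ∨ ¬x1)   — distribution
= ¬x3 ∧ x5   — absorption

¬x3 ∧ x5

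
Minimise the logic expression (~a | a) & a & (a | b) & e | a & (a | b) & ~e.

(~a | a) & a & (a | b) & e | a & (a | b) & ~e
= a & (a | b) & e | a & (a | b) & ~e   — complement / identity
= a & (a | b)   — distribution
= a   — absorption

a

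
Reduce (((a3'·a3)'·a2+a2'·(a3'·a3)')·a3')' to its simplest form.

(((a3'·a3)'·a2+a2'·(a3'·a3)')·a3')'
= ((a3'·a3)'·a3')'   — distribution
= a3'·a3+a3   — De Morgan
= a3   — complement / identity

a3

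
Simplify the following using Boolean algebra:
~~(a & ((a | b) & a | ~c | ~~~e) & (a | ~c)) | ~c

~~(a & ((a | b) & a | ~c | ~~~e) & (a | ~c)) | ~c
= ~~(a & (a | ~c | ~~~e) & (a | ~c)) | ~c   [absorption]
= ~~(a & (a | ~c | ~e) & (a | ~c)) | ~c   [double negation]
= ~~(a & (a | ~c)) | ~c   [absorption]
= ~~a | ~c   [absorption]
= a | ~c   [double negation]

a | ~c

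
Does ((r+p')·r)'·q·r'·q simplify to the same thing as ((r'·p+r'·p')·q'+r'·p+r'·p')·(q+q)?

E1: ((r+p')·r)'·q·r'·q
    = r'·q·r'·q
    = r'·q
E2: ((r'·p+r'·p')·q'+r'·p+r'·p')·(q+q)
    = (r'·p+r'·p')·(q+q)
    = (r'·p+r'·p')·q
    = r'·q
Both reduce to r'·q, so they are equivalent.

Yes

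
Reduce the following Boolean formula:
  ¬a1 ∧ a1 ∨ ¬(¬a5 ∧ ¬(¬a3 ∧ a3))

a5

¬a1 ∧ a1 ∨ ¬(¬a5 ∧ ¬(¬a3 ∧ a3))
= ¬a1 ∧ a1 ∨ a5 ∨ ¬a3 ∧ a3   — De Morgan
= ¬a1 ∧ a1 ∨ a5   — complement / identity
= a5   — complement / identity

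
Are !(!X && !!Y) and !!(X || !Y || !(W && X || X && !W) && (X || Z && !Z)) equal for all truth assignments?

Yes

E1: !(!X && !!Y)
    = X || !Y   (De Morgan)
E2: !!(X || !Y || !(W && X || X && !W) && (X || Z && !Z))
    = !!(X || !Y || !(W && X || X && !W) && X)   (complement / identity)
    = !!(X || !Y || !X && X)   (distribution)
    = !!(X || !Y)   (complement / identity)
    = X || !Y   (double negation)
Both reduce to X || !Y, so they are equivalent.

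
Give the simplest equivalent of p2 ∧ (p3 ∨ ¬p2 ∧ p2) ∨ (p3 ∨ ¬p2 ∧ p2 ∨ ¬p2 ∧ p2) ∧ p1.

p2 ∧ (p3 ∨ ¬p2 ∧ p2) ∨ (p3 ∨ ¬p2 ∧ p2 ∨ ¬p2 ∧ p2) ∧ p1
= p2 ∧ (p3 ∨ ¬p2 ∧ p2) ∨ (p3 ∨ ¬p2 ∧ p2) ∧ p1   (idempotence)
= (p3 ∨ ¬p2 ∧ p2) ∧ (p2 ∨ p1)   (distribution)
= p3 ∧ (p2 ∨ p1)   (complement / identity)

p3 ∧ (p2 ∨ p1)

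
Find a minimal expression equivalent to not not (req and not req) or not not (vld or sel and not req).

vld or sel and not req

not not (req and not req) or not not (vld or sel and not req)
= not not (req and not req) or vld or sel and not req   [double negation]
= req and not req or vld or sel and not req   [double negation]
= vld or sel and not req   [complement / identity]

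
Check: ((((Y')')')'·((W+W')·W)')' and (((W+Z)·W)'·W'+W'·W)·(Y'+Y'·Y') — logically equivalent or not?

E1: ((((Y')')')'·((W+W')·W)')'
    = ((Y')')'+(W+W')·W
    = Y'+(W+W')·W
    = Y'+W
E2: (((W+Z)·W)'·W'+W'·W)·(Y'+Y'·Y')
    = (((W+Z)·W)'·W'+W'·W)·(Y'+Y')
    = (W'·W'+W'·W)·(Y'+Y')
    = W'·(Y'+Y')
    = W'·Y'
These differ: at W=1, Y=1, Z=1, E1 = 1 but E2 = 0.

No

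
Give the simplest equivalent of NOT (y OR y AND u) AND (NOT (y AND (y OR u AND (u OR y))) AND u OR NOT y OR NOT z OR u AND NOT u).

NOT y

NOT (y OR y AND u) AND (NOT (y AND (y OR u AND (u OR y))) AND u OR NOT y OR NOT z OR u AND NOT u)
= NOT y AND (NOT (y AND (y OR u AND (u OR y))) AND u OR NOT y OR NOT z OR u AND NOT u)   — absorption
= NOT y AND (NOT (y AND (y OR u)) AND u OR NOT y OR NOT z OR u AND NOT u)   — absorption
= NOT y AND (NOT (y AND (y OR u)) AND u OR NOT y OR NOT z)   — complement / identity
= NOT y AND (NOT y AND u OR NOT y OR NOT z)   — absorption
= NOT y AND (NOT y OR NOT z)   — absorption
= NOT y   — absorption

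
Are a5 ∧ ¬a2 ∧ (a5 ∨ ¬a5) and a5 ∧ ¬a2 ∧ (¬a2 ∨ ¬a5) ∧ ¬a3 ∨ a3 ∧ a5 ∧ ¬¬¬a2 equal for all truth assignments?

Yes

E1: a5 ∧ ¬a2 ∧ (a5 ∨ ¬a5)
    = a5 ∧ ¬a2   (complement / identity)
E2: a5 ∧ ¬a2 ∧ (¬a2 ∨ ¬a5) ∧ ¬a3 ∨ a3 ∧ a5 ∧ ¬¬¬a2
    = a5 ∧ ¬a2 ∧ ¬a3 ∨ a3 ∧ a5 ∧ ¬¬¬a2   (absorption)
    = a5 ∧ ¬a2 ∧ ¬a3 ∨ a3 ∧ a5 ∧ ¬a2   (double negation)
    = a5 ∧ ¬a2   (distribution)
Both reduce to a5 ∧ ¬a2, so they are equivalent.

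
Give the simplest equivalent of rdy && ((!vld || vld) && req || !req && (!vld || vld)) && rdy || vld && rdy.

rdy

rdy && ((!vld || vld) && req || !req && (!vld || vld)) && rdy || vld && rdy
= rdy && (!vld || vld) && rdy || vld && rdy   [distribution]
= rdy && (rdy && (!vld || vld) || vld)   [distribution]
= rdy && (rdy || vld)   [complement / identity]
= rdy   [absorption]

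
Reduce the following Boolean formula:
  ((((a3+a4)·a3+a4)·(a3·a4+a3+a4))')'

((((a3+a4)·a3+a4)·(a3·a4+a3+a4))')'
= ((a3+a4)·a3+a4)·(a3·a4+a3+a4)   [double negation]
= ((a3+a4)·a3+a4)·(a3+a4)   [absorption]
= (a3+a4)·(a3+a4)   [absorption]
= a3+a4   [idempotence]

a3+a4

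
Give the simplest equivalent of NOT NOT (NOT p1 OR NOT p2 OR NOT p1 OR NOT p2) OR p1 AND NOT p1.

NOT p1 OR NOT p2

NOT NOT (NOT p1 OR NOT p2 OR NOT p1 OR NOT p2) OR p1 AND NOT p1
= NOT NOT (NOT p1 OR NOT p2) OR p1 AND NOT p1   — idempotence
= NOT NOT (NOT p1 OR NOT p2)   — complement / identity
= NOT p1 OR NOT p2   — double negation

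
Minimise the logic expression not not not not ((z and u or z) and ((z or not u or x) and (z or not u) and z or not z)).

z

not not not not ((z and u or z) and ((z or not u or x) and (z or not u) and z or not z))
= not not not not ((z and u or z) and ((z or not u) and z or not z))   [absorption]
= not not ((z and u or z) and ((z or not u) and z or not z))   [double negation]
= not not (z and ((z or not u) and z or not z))   [absorption]
= not not (z and (z or not z))   [absorption]
= not not z   [complement / identity]
= z   [double negation]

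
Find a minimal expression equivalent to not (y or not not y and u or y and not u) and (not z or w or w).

not (y or not not y and u or y and not u) and (not z or w or w)
= not (y or y and u or y and not u) and (not z or w or w)   [double negation]
= not (y or y and u or y and not u) and (not z or w)   [idempotence]
= not (y or y and not u) and (not z or w)   [absorption]
= not y and (not z or w)   [absorption]

not y and (not z or w)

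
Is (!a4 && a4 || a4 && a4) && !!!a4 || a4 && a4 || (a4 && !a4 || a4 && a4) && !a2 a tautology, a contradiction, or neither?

neither

(!a4 && a4 || a4 && a4) && !!!a4 || a4 && a4 || (a4 && !a4 || a4 && a4) && !a2
= (!a4 && a4 || a4 && a4) && !a4 || a4 && a4 || (a4 && !a4 || a4 && a4) && !a2
= a4 && !a4 || a4 && a4 || (a4 && !a4 || a4 && a4) && !a2
= a4 && !a4 || a4 && a4
= a4
This depends on a4, so it is not a constant.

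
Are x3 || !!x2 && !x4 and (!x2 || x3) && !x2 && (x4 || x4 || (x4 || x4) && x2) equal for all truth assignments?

E1: x3 || !!x2 && !x4
    = x3 || x2 && !x4   (double negation)
E2: (!x2 || x3) && !x2 && (x4 || x4 || (x4 || x4) && x2)
    = (!x2 || x3) && !x2 && (x4 || x4)   (absorption)
    = !x2 && (x4 || x4)   (absorption)
    = !x2 && x4   (idempotence)
These differ: at x2=1, x3=1, x4=0, E1 = 1 but E2 = 0.

No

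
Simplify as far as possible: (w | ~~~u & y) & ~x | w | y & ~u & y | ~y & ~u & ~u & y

w | ~u & y

(w | ~~~u & y) & ~x | w | y & ~u & y | ~y & ~u & ~u & y
= (w | ~~~u & y) & ~x | w | y & ~u & y | ~y & ~u & y   [idempotence]
= (w | ~u & y) & ~x | w | y & ~u & y | ~y & ~u & y   [double negation]
= (w | ~u & y) & ~x | w | ~u & y   [distribution]
= w | ~u & y   [absorption]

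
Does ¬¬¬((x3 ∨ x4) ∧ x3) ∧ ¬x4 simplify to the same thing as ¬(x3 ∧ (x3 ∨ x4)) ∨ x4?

No

E1: ¬¬¬((x3 ∨ x4) ∧ x3) ∧ ¬x4
    = ¬¬¬x3 ∧ ¬x4
    = ¬x3 ∧ ¬x4
E2: ¬(x3 ∧ (x3 ∨ x4)) ∨ x4
    = ¬x3 ∨ x4
These differ: at x3=0, x4=1, E1 = 0 but E2 = 1.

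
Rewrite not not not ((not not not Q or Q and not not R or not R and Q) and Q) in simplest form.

not not not ((not not not Q or Q and not not R or not R and Q) and Q)
= not not not ((not not not Q or Q and R or not R and Q) and Q)
= not ((not not not Q or Q and R or not R and Q) and Q)
= not ((not Q or Q and R or not R and Q) and Q)
= not ((not Q or Q) and Q)
= not Q

not Q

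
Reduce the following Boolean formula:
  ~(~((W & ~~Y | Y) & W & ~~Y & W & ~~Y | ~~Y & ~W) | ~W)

~(~((W & ~~Y | Y) & W & ~~Y & W & ~~Y | ~~Y & ~W) | ~W)
= ~(~((W & ~~Y | Y) & W & ~~Y | ~~Y & ~W) | ~W)   [idempotence]
= ~(~(W & ~~Y | ~~Y & ~W) | ~W)   [absorption]
= ~(~~~Y | ~W)   [distribution]
= ~(~Y | ~W)   [double negation]
= Y & W   [De Morgan]

Y & W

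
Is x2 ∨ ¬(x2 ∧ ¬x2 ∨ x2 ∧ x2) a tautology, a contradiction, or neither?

tautology

x2 ∨ ¬(x2 ∧ ¬x2 ∨ x2 ∧ x2)
= x2 ∨ ¬x2
= True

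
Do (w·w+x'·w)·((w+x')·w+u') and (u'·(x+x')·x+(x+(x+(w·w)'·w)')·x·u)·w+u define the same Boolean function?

E1: (w·w+x'·w)·((w+x')·w+u')
    = (w+x')·w·((w+x')·w+u')   (distribution)
    = (w+x')·w   (absorption)
    = w   (absorption)
E2: (u'·(x+x')·x+(x+(x+(w·w)'·w)')·x·u)·w+u
    = (u'·(x+x')·x+(x+(x+w'·w)')·x·u)·w+u   (idempotence)
    = (u'·(x+x')·x+(x+x')·x·u)·w+u   (complement / identity)
    = (x+x')·x·w+u   (distribution)
    = x·w+u   (complement / identity)
These differ: at u=1, w=0, x=1, E1 = 0 but E2 = 1.

No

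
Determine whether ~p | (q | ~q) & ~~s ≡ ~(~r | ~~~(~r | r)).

No

E1: ~p | (q | ~q) & ~~s
    = ~p | (q | ~q) & s   — double negation
    = ~p | s   — complement / identity
E2: ~(~r | ~~~(~r | r))
    = ~(~r | ~(~r | r))   — double negation
    = r & (~r | r)   — De Morgan
    = r   — complement / identity
These differ: at p=0, q=0, r=0, s=0, E1 = 1 but E2 = 0.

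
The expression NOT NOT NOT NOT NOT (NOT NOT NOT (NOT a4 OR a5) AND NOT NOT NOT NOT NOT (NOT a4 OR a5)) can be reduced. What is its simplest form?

NOT a4 OR a5

NOT NOT NOT NOT NOT (NOT NOT NOT (NOT a4 OR a5) AND NOT NOT NOT NOT NOT (NOT a4 OR a5))
= NOT NOT NOT NOT NOT (NOT NOT NOT (NOT a4 OR a5) AND NOT NOT NOT (NOT a4 OR a5))
= NOT NOT NOT NOT NOT NOT NOT NOT (NOT a4 OR a5)
= NOT NOT NOT NOT NOT NOT (NOT a4 OR a5)
= NOT NOT NOT NOT (NOT a4 OR a5)
= NOT NOT (NOT a4 OR a5)
= NOT a4 OR a5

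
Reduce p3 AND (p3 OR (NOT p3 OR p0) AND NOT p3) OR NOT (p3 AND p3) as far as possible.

TRUE

p3 AND (p3 OR (NOT p3 OR p0) AND NOT p3) OR NOT (p3 AND p3)
= p3 AND (p3 OR (NOT p3 OR p0) AND NOT p3) OR NOT p3   — idempotence
= p3 AND (p3 OR NOT p3) OR NOT p3   — absorption
= p3 OR NOT p3   — complement / identity
= TRUE   — complement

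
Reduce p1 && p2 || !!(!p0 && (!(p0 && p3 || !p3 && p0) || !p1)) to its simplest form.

p1 && p2 || !!(!p0 && (!(p0 && p3 || !p3 && p0) || !p1))
= p1 && p2 || !!(!p0 && (!p0 || !p1))   — distribution
= p1 && p2 || !!!p0   — absorption
= p1 && p2 || !p0   — double negation

p1 && p2 || !p0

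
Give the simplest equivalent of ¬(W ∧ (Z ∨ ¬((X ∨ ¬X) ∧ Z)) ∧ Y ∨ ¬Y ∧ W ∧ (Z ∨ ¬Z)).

¬W

¬(W ∧ (Z ∨ ¬((X ∨ ¬X) ∧ Z)) ∧ Y ∨ ¬Y ∧ W ∧ (Z ∨ ¬Z))
= ¬(W ∧ (Z ∨ ¬Z) ∧ Y ∨ ¬Y ∧ W ∧ (Z ∨ ¬Z))
= ¬(W ∧ (Z ∨ ¬Z))
= ¬W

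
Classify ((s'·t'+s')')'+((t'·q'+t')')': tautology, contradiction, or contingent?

contingent

((s'·t'+s')')'+((t'·q'+t')')'
= ((s')')'+((t'·q'+t')')'
= ((s')')'+((t')')'
= ((s')')'+t'
= s'+t'
This depends on s, t, so it is not a constant.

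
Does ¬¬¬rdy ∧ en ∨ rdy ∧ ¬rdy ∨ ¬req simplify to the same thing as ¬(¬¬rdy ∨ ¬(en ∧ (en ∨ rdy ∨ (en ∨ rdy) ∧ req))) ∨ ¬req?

Yes

E1: ¬¬¬rdy ∧ en ∨ rdy ∧ ¬rdy ∨ ¬req
    = ¬¬¬rdy ∧ en ∨ ¬req   (complement / identity)
    = ¬rdy ∧ en ∨ ¬req   (double negation)
E2: ¬(¬¬rdy ∨ ¬(en ∧ (en ∨ rdy ∨ (en ∨ rdy) ∧ req))) ∨ ¬req
    = ¬(¬¬rdy ∨ ¬(en ∧ (en ∨ rdy))) ∨ ¬req   (absorption)
    = ¬(¬¬rdy ∨ ¬en) ∨ ¬req   (absorption)
    = ¬rdy ∧ en ∨ ¬req   (De Morgan)
Both reduce to ¬rdy ∧ en ∨ ¬req, so they are equivalent.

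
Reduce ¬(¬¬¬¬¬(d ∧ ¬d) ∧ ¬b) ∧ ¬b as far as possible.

False

¬(¬¬¬¬¬(d ∧ ¬d) ∧ ¬b) ∧ ¬b
= ¬(¬¬¬(d ∧ ¬d) ∧ ¬b) ∧ ¬b   [double negation]
= (¬¬(d ∧ ¬d) ∨ b) ∧ ¬b   [De Morgan]
= (d ∧ ¬d ∨ b) ∧ ¬b   [double negation]
= b ∧ ¬b   [complement / identity]
= False   [complement]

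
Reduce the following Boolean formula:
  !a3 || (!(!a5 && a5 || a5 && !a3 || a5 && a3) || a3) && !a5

!a3 || (!(!a5 && a5 || a5 && !a3 || a5 && a3) || a3) && !a5
= !a3 || (!(!a5 && a5 || a5) || a3) && !a5   (distribution)
= !a3 || (!a5 || a3) && !a5   (complement / identity)
= !a3 || !a5   (absorption)

!a3 || !a5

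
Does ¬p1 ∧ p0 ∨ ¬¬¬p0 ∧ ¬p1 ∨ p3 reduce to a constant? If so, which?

no

¬p1 ∧ p0 ∨ ¬¬¬p0 ∧ ¬p1 ∨ p3
= ¬p1 ∧ p0 ∨ ¬p0 ∧ ¬p1 ∨ p3   (double negation)
= ¬p1 ∨ p3   (distribution)
This depends on p1, p3, so it is not a constant.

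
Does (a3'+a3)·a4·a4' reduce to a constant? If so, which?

yes, False

(a3'+a3)·a4·a4'
= a4·a4'   (complement / identity)
= 0   (complement)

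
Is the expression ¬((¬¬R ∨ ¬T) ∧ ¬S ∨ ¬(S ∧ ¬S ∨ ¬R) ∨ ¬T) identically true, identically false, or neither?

neither

¬((¬¬R ∨ ¬T) ∧ ¬S ∨ ¬(S ∧ ¬S ∨ ¬R) ∨ ¬T)
= ¬((¬¬R ∨ ¬T) ∧ ¬S ∨ ¬¬R ∨ ¬T)   [complement / identity]
= ¬(¬¬R ∨ ¬T)   [absorption]
= ¬R ∧ T   [De Morgan]
This depends on R, T, so it is not a constant.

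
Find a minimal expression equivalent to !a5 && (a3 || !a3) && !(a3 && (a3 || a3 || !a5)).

!a5 && !a3

!a5 && (a3 || !a3) && !(a3 && (a3 || a3 || !a5))
= !a5 && !(a3 && (a3 || a3 || !a5))   — complement / identity
= !a5 && !(a3 && (a3 || !a5))   — idempotence
= !a5 && !a3   — absorption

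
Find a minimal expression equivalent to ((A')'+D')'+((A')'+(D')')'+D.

((A')'+D')'+((A')'+(D')')'+D
= ((A')'+D')'+A'·D'+D   [De Morgan]
= A'·D+A'·D'+D   [De Morgan]
= A'+D   [distribution]

A'+D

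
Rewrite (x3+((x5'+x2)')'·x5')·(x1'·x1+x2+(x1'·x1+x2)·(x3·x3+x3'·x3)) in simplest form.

(x3+x5')·x2

(x3+((x5'+x2)')'·x5')·(x1'·x1+x2+(x1'·x1+x2)·(x3·x3+x3'·x3))
= (x3+((x5'+x2)')'·x5')·(x1'·x1+x2+(x1'·x1+x2)·x3)
= (x3+((x5'+x2)')'·x5')·(x1'·x1+x2)
= (x3+(x5'+x2)·x5')·(x1'·x1+x2)
= (x3+x5')·(x1'·x1+x2)
= (x3+x5')·x2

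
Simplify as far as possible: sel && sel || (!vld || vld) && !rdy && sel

sel

sel && sel || (!vld || vld) && !rdy && sel
= sel && sel || !rdy && sel   [complement / identity]
= sel && (sel || !rdy)   [distribution]
= sel   [absorption]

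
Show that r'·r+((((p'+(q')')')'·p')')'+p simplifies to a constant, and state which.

1

r'·r+((((p'+(q')')')'·p')')'+p
= r'·r+((p'+(q')')'+p)'+p   — De Morgan
= r'·r+(p·q'+p)'+p   — De Morgan
= (p·q'+p)'+p   — complement / identity
= p'+p   — absorption
= 1   — complement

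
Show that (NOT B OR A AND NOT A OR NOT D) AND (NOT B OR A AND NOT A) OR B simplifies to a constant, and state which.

(NOT B OR A AND NOT A OR NOT D) AND (NOT B OR A AND NOT A) OR B
= NOT B OR A AND NOT A OR B
= NOT B OR B
= TRUE

TRUE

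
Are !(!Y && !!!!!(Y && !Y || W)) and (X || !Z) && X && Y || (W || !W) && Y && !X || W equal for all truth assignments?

Yes

E1: !(!Y && !!!!!(Y && !Y || W))
    = !(!Y && !!!(Y && !Y || W))
    = !(!Y && !!!W)
    = !(!Y && !W)
    = Y || W
E2: (X || !Z) && X && Y || (W || !W) && Y && !X || W
    = X && Y || (W || !W) && Y && !X || W
    = X && Y || Y && !X || W
    = Y || W
Both reduce to Y || W, so they are equivalent.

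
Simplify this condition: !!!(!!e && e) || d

!!!(!!e && e) || d
= !(!!e && e) || d   — double negation
= !(e && e) || d   — double negation
= !e || d   — idempotence

!e || d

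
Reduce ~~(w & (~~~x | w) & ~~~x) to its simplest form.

w & ~x

~~(w & (~~~x | w) & ~~~x)
= ~~(w & ~~~x)   — absorption
= ~~(w & ~x)   — double negation
= w & ~x   — double negation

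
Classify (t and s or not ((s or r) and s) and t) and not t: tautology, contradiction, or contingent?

(t and s or not ((s or r) and s) and t) and not t
= (t and s or not s and t) and not t
= t and not t
= False

contradiction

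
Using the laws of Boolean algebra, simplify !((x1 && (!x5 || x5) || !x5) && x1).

!x1

!((x1 && (!x5 || x5) || !x5) && x1)
= !((x1 || !x5) && x1)   (complement / identity)
= !x1   (absorption)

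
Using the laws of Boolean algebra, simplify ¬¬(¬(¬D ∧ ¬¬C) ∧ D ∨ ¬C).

D ∨ ¬C

¬¬(¬(¬D ∧ ¬¬C) ∧ D ∨ ¬C)
= ¬¬((D ∨ ¬C) ∧ D ∨ ¬C)
= (D ∨ ¬C) ∧ D ∨ ¬C
= D ∨ ¬C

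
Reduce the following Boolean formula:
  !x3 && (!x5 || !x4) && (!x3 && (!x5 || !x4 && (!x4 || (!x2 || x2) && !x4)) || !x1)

!x3 && (!x5 || !x4) && (!x3 && (!x5 || !x4 && (!x4 || (!x2 || x2) && !x4)) || !x1)
= !x3 && (!x5 || !x4) && (!x3 && (!x5 || !x4 && (!x4 || !x4)) || !x1)   (complement / identity)
= !x3 && (!x5 || !x4) && (!x3 && (!x5 || !x4 && !x4) || !x1)   (idempotence)
= !x3 && (!x5 || !x4) && (!x3 && (!x5 || !x4) || !x1)   (idempotence)
= !x3 && (!x5 || !x4)   (absorption)

!x3 && (!x5 || !x4)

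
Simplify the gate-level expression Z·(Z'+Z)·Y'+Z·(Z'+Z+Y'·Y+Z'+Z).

Z·(Z'+Z)·Y'+Z·(Z'+Z+Y'·Y+Z'+Z)
= Z·(Z'+Z)·Y'+Z·(Z'+Z+Z'+Z)   (complement / identity)
= Z·(Z'+Z)·Y'+Z·(Z'+Z)   (idempotence)
= Z·(Z'+Z)   (absorption)
= Z   (complement / identity)

Z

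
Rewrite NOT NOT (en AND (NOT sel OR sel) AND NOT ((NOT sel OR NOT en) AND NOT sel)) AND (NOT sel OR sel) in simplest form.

NOT NOT (en AND (NOT sel OR sel) AND NOT ((NOT sel OR NOT en) AND NOT sel)) AND (NOT sel OR sel)
= NOT NOT (en AND (NOT sel OR sel) AND NOT ((NOT sel OR NOT en) AND NOT sel))   (complement / identity)
= NOT NOT (en AND NOT ((NOT sel OR NOT en) AND NOT sel))   (complement / identity)
= NOT NOT (en AND NOT NOT sel)   (absorption)
= en AND NOT NOT sel   (double negation)
= en AND sel   (double negation)

en AND sel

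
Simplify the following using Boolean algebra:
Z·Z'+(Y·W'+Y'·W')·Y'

W'·Y'

Z·Z'+(Y·W'+Y'·W')·Y'
= Z·Z'+W'·Y'   (distribution)
= W'·Y'   (complement / identity)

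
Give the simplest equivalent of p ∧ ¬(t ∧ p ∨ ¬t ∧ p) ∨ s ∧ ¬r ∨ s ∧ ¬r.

p ∧ ¬(t ∧ p ∨ ¬t ∧ p) ∨ s ∧ ¬r ∨ s ∧ ¬r
= p ∧ ¬(t ∧ p ∨ ¬t ∧ p) ∨ s ∧ ¬r   — idempotence
= p ∧ ¬p ∨ s ∧ ¬r   — distribution
= s ∧ ¬r   — complement / identity

s ∧ ¬r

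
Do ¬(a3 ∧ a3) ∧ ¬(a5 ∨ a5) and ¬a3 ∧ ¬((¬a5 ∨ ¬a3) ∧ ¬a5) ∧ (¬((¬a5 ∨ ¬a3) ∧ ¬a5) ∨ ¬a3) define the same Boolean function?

E1: ¬(a3 ∧ a3) ∧ ¬(a5 ∨ a5)
    = ¬a3 ∧ ¬(a5 ∨ a5)   [idempotence]
    = ¬a3 ∧ ¬a5   [idempotence]
E2: ¬a3 ∧ ¬((¬a5 ∨ ¬a3) ∧ ¬a5) ∧ (¬((¬a5 ∨ ¬a3) ∧ ¬a5) ∨ ¬a3)
    = ¬a3 ∧ ¬((¬a5 ∨ ¬a3) ∧ ¬a5)   [absorption]
    = ¬a3 ∧ ¬¬a5   [absorption]
    = ¬a3 ∧ a5   [double negation]
These differ: at a3=0, a5=1, E1 = 0 but E2 = 1.

No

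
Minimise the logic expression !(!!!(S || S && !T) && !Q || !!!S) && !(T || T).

S && !T

!(!!!(S || S && !T) && !Q || !!!S) && !(T || T)
= !(!!!S && !Q || !!!S) && !(T || T)   [absorption]
= !!!!S && !(T || T)   [absorption]
= !!!!S && !T   [idempotence]
= !!S && !T   [double negation]
= S && !T   [double negation]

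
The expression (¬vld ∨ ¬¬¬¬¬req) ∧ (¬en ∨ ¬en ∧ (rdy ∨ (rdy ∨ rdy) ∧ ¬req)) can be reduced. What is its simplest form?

(¬vld ∨ ¬¬¬¬¬req) ∧ (¬en ∨ ¬en ∧ (rdy ∨ (rdy ∨ rdy) ∧ ¬req))
= (¬vld ∨ ¬¬¬¬¬req) ∧ (¬en ∨ ¬en ∧ (rdy ∨ rdy ∧ ¬req))   (idempotence)
= (¬vld ∨ ¬¬¬req) ∧ (¬en ∨ ¬en ∧ (rdy ∨ rdy ∧ ¬req))   (double negation)
= (¬vld ∨ ¬req) ∧ (¬en ∨ ¬en ∧ (rdy ∨ rdy ∧ ¬req))   (double negation)
= (¬vld ∨ ¬req) ∧ (¬en ∨ ¬en ∧ rdy)   (absorption)
= (¬vld ∨ ¬req) ∧ ¬en   (absorption)

(¬vld ∨ ¬req) ∧ ¬en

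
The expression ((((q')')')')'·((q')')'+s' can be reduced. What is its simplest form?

q'+s'

((((q')')')')'·((q')')'+s'
= ((q')')'·((q')')'+s'   — double negation
= ((q')')'·q'+s'   — double negation
= q'·q'+s'   — double negation
= q'+s'   — idempotence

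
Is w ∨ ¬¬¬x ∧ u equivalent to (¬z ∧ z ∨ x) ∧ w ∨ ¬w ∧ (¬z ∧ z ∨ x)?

No

E1: w ∨ ¬¬¬x ∧ u
    = w ∨ ¬x ∧ u   (double negation)
E2: (¬z ∧ z ∨ x) ∧ w ∨ ¬w ∧ (¬z ∧ z ∨ x)
    = ¬z ∧ z ∨ x   (distribution)
    = x   (complement / identity)
These differ: at u=1, w=1, x=0, z=0, E1 = 1 but E2 = 0.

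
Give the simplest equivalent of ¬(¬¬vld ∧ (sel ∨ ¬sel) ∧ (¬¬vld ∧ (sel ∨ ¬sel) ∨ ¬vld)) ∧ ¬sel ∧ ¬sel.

¬vld ∧ ¬sel

¬(¬¬vld ∧ (sel ∨ ¬sel) ∧ (¬¬vld ∧ (sel ∨ ¬sel) ∨ ¬vld)) ∧ ¬sel ∧ ¬sel
= ¬(¬¬vld ∧ (sel ∨ ¬sel)) ∧ ¬sel ∧ ¬sel   [absorption]
= ¬¬¬vld ∧ ¬sel ∧ ¬sel   [complement / identity]
= ¬vld ∧ ¬sel ∧ ¬sel   [double negation]
= ¬vld ∧ ¬sel   [idempotence]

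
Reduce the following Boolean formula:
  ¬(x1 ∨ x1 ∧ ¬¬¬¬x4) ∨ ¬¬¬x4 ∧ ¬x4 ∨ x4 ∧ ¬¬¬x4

¬x1 ∨ ¬x4

¬(x1 ∨ x1 ∧ ¬¬¬¬x4) ∨ ¬¬¬x4 ∧ ¬x4 ∨ x4 ∧ ¬¬¬x4
= ¬(x1 ∨ x1 ∧ ¬¬x4) ∨ ¬¬¬x4 ∧ ¬x4 ∨ x4 ∧ ¬¬¬x4   — double negation
= ¬(x1 ∨ x1 ∧ ¬¬x4) ∨ ¬¬¬x4   — distribution
= ¬(x1 ∨ x1 ∧ x4) ∨ ¬¬¬x4   — double negation
= ¬(x1 ∨ x1 ∧ x4) ∨ ¬x4   — double negation
= ¬x1 ∨ ¬x4   — absorption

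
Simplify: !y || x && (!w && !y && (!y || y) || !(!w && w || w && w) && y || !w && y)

!y || x && !w

!y || x && (!w && !y && (!y || y) || !(!w && w || w && w) && y || !w && y)
= !y || x && (!w && !y || !(!w && w || w && w) && y || !w && y)
= !y || x && (!w && !y || !w && y || !w && y)
= !y || x && (!w && !y || !w && y)
= !y || x && !w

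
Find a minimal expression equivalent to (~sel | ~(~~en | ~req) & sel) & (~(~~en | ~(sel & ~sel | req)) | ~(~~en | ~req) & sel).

(~sel | ~(~~en | ~req) & sel) & (~(~~en | ~(sel & ~sel | req)) | ~(~~en | ~req) & sel)
= (~sel | ~(~~en | ~req) & sel) & (~(~~en | ~req) | ~(~~en | ~req) & sel)   — complement / identity
= ~sel & ~(~~en | ~req) | ~(~~en | ~req) & sel   — distribution
= ~(~~en | ~req)   — distribution
= ~en & req   — De Morgan

~en & req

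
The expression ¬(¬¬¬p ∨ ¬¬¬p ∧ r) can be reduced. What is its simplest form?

¬(¬¬¬p ∨ ¬¬¬p ∧ r)
= ¬¬¬¬p   (absorption)
= ¬¬p   (double negation)
= p   (double negation)

p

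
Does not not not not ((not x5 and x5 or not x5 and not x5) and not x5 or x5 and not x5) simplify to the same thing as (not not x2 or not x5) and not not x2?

E1: not not not not ((not x5 and x5 or not x5 and not x5) and not x5 or x5 and not x5)
    = not not ((not x5 and x5 or not x5 and not x5) and not x5 or x5 and not x5)
    = not not (not x5 and not x5 or x5 and not x5)
    = not x5 and not x5 or x5 and not x5
    = not x5
E2: (not not x2 or not x5) and not not x2
    = not not x2
    = x2
These differ: at x2=0, x5=0, E1 = 1 but E2 = 0.

No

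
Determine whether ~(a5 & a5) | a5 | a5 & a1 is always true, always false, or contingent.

~(a5 & a5) | a5 | a5 & a1
= ~(a5 & a5) | a5
= ~a5 | a5
= 1

always true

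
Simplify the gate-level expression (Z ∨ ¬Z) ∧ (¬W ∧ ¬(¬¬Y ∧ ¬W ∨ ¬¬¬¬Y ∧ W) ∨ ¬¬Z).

(Z ∨ ¬Z) ∧ (¬W ∧ ¬(¬¬Y ∧ ¬W ∨ ¬¬¬¬Y ∧ W) ∨ ¬¬Z)
= (Z ∨ ¬Z) ∧ (¬W ∧ ¬(¬¬Y ∧ ¬W ∨ ¬¬Y ∧ W) ∨ ¬¬Z)   (double negation)
= ¬W ∧ ¬(¬¬Y ∧ ¬W ∨ ¬¬Y ∧ W) ∨ ¬¬Z   (complement / identity)
= ¬W ∧ ¬¬¬Y ∨ ¬¬Z   (distribution)
= ¬W ∧ ¬¬¬Y ∨ Z   (double negation)
= ¬W ∧ ¬Y ∨ Z   (double negation)

¬W ∧ ¬Y ∨ Z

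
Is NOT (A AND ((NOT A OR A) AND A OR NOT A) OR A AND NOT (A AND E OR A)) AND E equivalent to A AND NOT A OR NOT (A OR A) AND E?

E1: NOT (A AND ((NOT A OR A) AND A OR NOT A) OR A AND NOT (A AND E OR A)) AND E
    = NOT (A AND ((NOT A OR A) AND A OR NOT A) OR A AND NOT A) AND E   (absorption)
    = NOT (A AND ((NOT A OR A) AND A OR NOT A)) AND E   (complement / identity)
    = NOT (A AND (A OR NOT A)) AND E   (complement / identity)
    = NOT A AND E   (complement / identity)
E2: A AND NOT A OR NOT (A OR A) AND E
    = NOT (A OR A) AND E   (complement / identity)
    = NOT A AND E   (idempotence)
Both reduce to NOT A AND E, so they are equivalent.

Yes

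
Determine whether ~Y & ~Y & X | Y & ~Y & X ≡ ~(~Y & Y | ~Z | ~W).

E1: ~Y & ~Y & X | Y & ~Y & X
    = ~Y & X   [distribution]
E2: ~(~Y & Y | ~Z | ~W)
    = ~(~Z | ~W)   [complement / identity]
    = Z & W   [De Morgan]
These differ: at W=1, X=1, Y=0, Z=0, E1 = 1 but E2 = 0.

No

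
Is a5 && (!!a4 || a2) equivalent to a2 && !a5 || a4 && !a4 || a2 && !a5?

No

E1: a5 && (!!a4 || a2)
    = a5 && (a4 || a2)
E2: a2 && !a5 || a4 && !a4 || a2 && !a5
    = a2 && !a5 || a2 && !a5
    = a2 && !a5
These differ: at a2=1, a4=1, a5=0, E1 = 0 but E2 = 1.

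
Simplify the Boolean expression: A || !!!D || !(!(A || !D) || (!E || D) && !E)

A || !!!D || !(!(A || !D) || (!E || D) && !E)
= A || !D || !(!(A || !D) || (!E || D) && !E)
= A || !D || !(!(A || !D) || !E)
= A || !D || (A || !D) && E
= A || !D

A || !D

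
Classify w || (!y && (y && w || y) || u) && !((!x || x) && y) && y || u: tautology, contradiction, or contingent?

w || (!y && (y && w || y) || u) && !((!x || x) && y) && y || u
= w || (!y && y || u) && !((!x || x) && y) && y || u   [absorption]
= w || (!y && y || u) && !y && y || u   [complement / identity]
= w || !y && y || u   [absorption]
= w || u   [complement / identity]
This depends on u, w, so it is not a constant.

contingent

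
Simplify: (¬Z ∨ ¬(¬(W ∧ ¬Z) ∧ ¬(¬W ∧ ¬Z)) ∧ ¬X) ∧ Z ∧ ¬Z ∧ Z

False

(¬Z ∨ ¬(¬(W ∧ ¬Z) ∧ ¬(¬W ∧ ¬Z)) ∧ ¬X) ∧ Z ∧ ¬Z ∧ Z
= (¬Z ∨ (W ∧ ¬Z ∨ ¬W ∧ ¬Z) ∧ ¬X) ∧ Z ∧ ¬Z ∧ Z
= (¬Z ∨ ¬Z ∧ ¬X) ∧ Z ∧ ¬Z ∧ Z
= ¬Z ∧ Z ∧ ¬Z ∧ Z
= ¬Z ∧ Z
= False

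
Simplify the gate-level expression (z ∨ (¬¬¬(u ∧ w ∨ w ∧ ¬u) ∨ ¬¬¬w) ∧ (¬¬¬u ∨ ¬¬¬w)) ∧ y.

(z ∨ (¬¬¬(u ∧ w ∨ w ∧ ¬u) ∨ ¬¬¬w) ∧ (¬¬¬u ∨ ¬¬¬w)) ∧ y
= (z ∨ (¬¬¬(u ∧ w ∨ w ∧ ¬u) ∨ ¬¬¬w) ∧ (¬u ∨ ¬¬¬w)) ∧ y   (double negation)
= (z ∨ (¬¬¬w ∨ ¬¬¬w) ∧ (¬u ∨ ¬¬¬w)) ∧ y   (distribution)
= (z ∨ ¬¬¬w ∧ ¬u ∨ ¬¬¬w) ∧ y   (distribution)
= (z ∨ ¬¬¬w) ∧ y   (absorption)
= (z ∨ ¬w) ∧ y   (double negation)

(z ∨ ¬w) ∧ y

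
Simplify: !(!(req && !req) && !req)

!(!(req && !req) && !req)
= req && !req || req
= req

req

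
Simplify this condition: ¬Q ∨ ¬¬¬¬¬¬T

¬Q ∨ ¬¬¬¬¬¬T
= ¬Q ∨ ¬¬¬¬T   [double negation]
= ¬Q ∨ ¬¬T   [double negation]
= ¬Q ∨ T   [double negation]

¬Q ∨ T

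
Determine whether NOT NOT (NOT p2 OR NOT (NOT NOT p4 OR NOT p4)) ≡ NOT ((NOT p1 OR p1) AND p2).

E1: NOT NOT (NOT p2 OR NOT (NOT NOT p4 OR NOT p4))
    = NOT NOT (NOT p2 OR NOT p4 AND p4)
    = NOT p2 OR NOT p4 AND p4
    = NOT p2
E2: NOT ((NOT p1 OR p1) AND p2)
    = NOT p2
Both reduce to NOT p2, so they are equivalent.

Yes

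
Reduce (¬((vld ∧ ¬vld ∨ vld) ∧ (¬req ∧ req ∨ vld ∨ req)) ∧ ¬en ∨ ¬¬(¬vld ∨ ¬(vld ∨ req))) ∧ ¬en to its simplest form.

¬vld ∧ ¬en

(¬((vld ∧ ¬vld ∨ vld) ∧ (¬req ∧ req ∨ vld ∨ req)) ∧ ¬en ∨ ¬¬(¬vld ∨ ¬(vld ∨ req))) ∧ ¬en
= (¬(vld ∧ (¬req ∧ req ∨ vld ∨ req)) ∧ ¬en ∨ ¬¬(¬vld ∨ ¬(vld ∨ req))) ∧ ¬en   [complement / identity]
= (¬(vld ∧ (¬req ∧ req ∨ vld ∨ req)) ∧ ¬en ∨ ¬(vld ∧ (vld ∨ req))) ∧ ¬en   [De Morgan]
= (¬(vld ∧ (vld ∨ req)) ∧ ¬en ∨ ¬(vld ∧ (vld ∨ req))) ∧ ¬en   [complement / identity]
= ¬(vld ∧ (vld ∨ req)) ∧ ¬en   [absorption]
= ¬vld ∧ ¬en   [absorption]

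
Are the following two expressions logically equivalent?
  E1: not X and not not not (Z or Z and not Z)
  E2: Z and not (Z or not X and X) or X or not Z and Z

E1: not X and not not not (Z or Z and not Z)
    = not X and not not not Z   — complement / identity
    = not X and not Z   — double negation
E2: Z and not (Z or not X and X) or X or not Z and Z
    = Z and not Z or X or not Z and Z   — complement / identity
    = Z and not Z or X   — complement / identity
    = X   — complement / identity
These differ: at X=1, Z=0, E1 = 0 but E2 = 1.

No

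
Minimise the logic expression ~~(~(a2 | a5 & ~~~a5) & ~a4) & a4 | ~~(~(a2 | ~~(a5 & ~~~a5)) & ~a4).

~~(~(a2 | a5 & ~~~a5) & ~a4) & a4 | ~~(~(a2 | ~~(a5 & ~~~a5)) & ~a4)
= ~~(~(a2 | a5 & ~~~a5) & ~a4) & a4 | ~~(~(a2 | a5 & ~~~a5) & ~a4)   — double negation
= ~~(~(a2 | a5 & ~~~a5) & ~a4)   — absorption
= ~~(~(a2 | a5 & ~a5) & ~a4)   — double negation
= ~(a2 | a5 & ~a5) & ~a4   — double negation
= ~a2 & ~a4   — complement / identity

~a2 & ~a4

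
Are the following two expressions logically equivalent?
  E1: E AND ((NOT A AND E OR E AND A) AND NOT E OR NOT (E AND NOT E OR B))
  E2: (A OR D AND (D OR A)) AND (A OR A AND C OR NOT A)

E1: E AND ((NOT A AND E OR E AND A) AND NOT E OR NOT (E AND NOT E OR B))
    = E AND (E AND NOT E OR NOT (E AND NOT E OR B))   (distribution)
    = E AND NOT (E AND NOT E OR B)   (complement / identity)
    = E AND NOT B   (complement / identity)
E2: (A OR D AND (D OR A)) AND (A OR A AND C OR NOT A)
    = (A OR D AND (D OR A)) AND (A OR NOT A)   (absorption)
    = (A OR D) AND (A OR NOT A)   (absorption)
    = A OR D   (complement / identity)
These differ: at A=0, B=1, C=0, D=1, E=0, E1 = 0 but E2 = 1.

No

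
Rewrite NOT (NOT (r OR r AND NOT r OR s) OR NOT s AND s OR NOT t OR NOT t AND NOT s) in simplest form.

(r OR s) AND t

NOT (NOT (r OR r AND NOT r OR s) OR NOT s AND s OR NOT t OR NOT t AND NOT s)
= NOT (NOT (r OR r AND NOT r OR s) OR NOT s AND s OR NOT t)
= NOT (NOT (r OR r AND NOT r OR s) OR NOT t)
= (r OR r AND NOT r OR s) AND t
= (r OR s) AND t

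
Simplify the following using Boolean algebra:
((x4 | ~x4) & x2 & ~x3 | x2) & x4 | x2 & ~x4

((x4 | ~x4) & x2 & ~x3 | x2) & x4 | x2 & ~x4
= (x2 & ~x3 | x2) & x4 | x2 & ~x4   — complement / identity
= x2 & x4 | x2 & ~x4   — absorption
= x2   — distribution

x2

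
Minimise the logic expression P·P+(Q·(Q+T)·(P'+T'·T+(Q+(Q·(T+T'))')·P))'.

P·P+(Q·(Q+T)·(P'+T'·T+(Q+(Q·(T+T'))')·P))'
= P·P+(Q·(Q+T)·(P'+(Q+(Q·(T+T'))')·P))'   (complement / identity)
= P·P+(Q·(Q+T)·(P'+(Q+Q')·P))'   (complement / identity)
= P·P+(Q·(P'+(Q+Q')·P))'   (absorption)
= P·P+(Q·(P'+P))'   (complement / identity)
= P+(Q·(P'+P))'   (idempotence)
= P+Q'   (complement / identity)

P+Q'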